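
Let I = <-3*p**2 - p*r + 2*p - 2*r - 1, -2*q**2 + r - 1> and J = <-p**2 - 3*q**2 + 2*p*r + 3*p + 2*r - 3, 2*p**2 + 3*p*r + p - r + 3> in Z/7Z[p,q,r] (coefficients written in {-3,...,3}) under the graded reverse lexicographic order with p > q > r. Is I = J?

Two ideals are equal iff their reduced Gröbner bases coincide (the reduced basis is unique for a fixed ordering).
Buchberger on the first generating set:
f_1 = -3*p**2 - p*r + 2*p - 2*r - 1, LT = p**2.
f_2 = -2*q**2 + r - 1, LT = q**2.

The S-polynomials (S(f_1,f_2)) all reduce to 0 modulo the current basis, so we have a Gröbner basis.
Inter-reduce: drop elements whose leading term is divisible by another's, tail-reduce, and make monic.
Reduced Gröbner basis: {p**2 - 2*p*r - 3*p + 3*r - 2, q**2 + 3*r - 3}.

Buchberger on the second generating set:
h_1 = -p**2 - 3*q**2 + 2*p*r + 3*p + 2*r - 3, LT = p**2.
h_2 = 2*p**2 + 3*p*r + p - r + 3, LT = p**2.

S(h_1,h_2): lcm = p**2. S = 3*q**2 + 2*r - 2.
  reduce S modulo (h_1, h_2):
  remainder 3*q**2 + 2*r - 2 ≠ 0; add k_3 = 3*q**2 + 2*r - 2 to the basis.

The other S-polynomials (S(h_1,k_3), S(h_2,k_3)) all reduce to 0 modulo the current basis, so we have a Gröbner basis.
Inter-reduce: drop elements whose leading term is divisible by another's, tail-reduce, and make monic.
Reduced Gröbner basis: {p**2 - 2*p*r - 3*p + 3*r - 2, q**2 + 3*r - 3}.

Same reduced basis, so the two generating sets span the same ideal.

Yes, the ideals are equal.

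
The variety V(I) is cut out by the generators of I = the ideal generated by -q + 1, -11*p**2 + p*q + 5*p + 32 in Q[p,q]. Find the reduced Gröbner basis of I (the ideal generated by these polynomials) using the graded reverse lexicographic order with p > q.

G = {p**2 - 6/11*p - 32/11, q - 1}

f_1 = -q + 1, LT = q.
f_2 = -11*p**2 + p*q + 5*p + 32, LT = p**2.

The S-polynomials (S(f_1,f_2)) all reduce to 0 modulo the current basis, so we have a Gröbner basis.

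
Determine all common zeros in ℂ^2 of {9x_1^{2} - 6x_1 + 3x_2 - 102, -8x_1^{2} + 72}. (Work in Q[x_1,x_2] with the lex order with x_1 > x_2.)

{(-3, 1), (3, 13)}

Compute a lex Gröbner basis by Buchberger's algorithm.
f_1 = 9x_1^{2} - 6x_1 + 3x_2 - 102, LT = x_1^{2}.
f_2 = -8x_1^{2} + 72, LT = x_1^{2}.

S(f_1,f_2): lcm = x_1^{2}. S = -\tfrac{2}{3}x_1 + \tfrac{1}{3}x_2 - \tfrac{7}{3}.
  leading term x_1: no divisor's leading term divides it; move -\tfrac{2}{3}x_1 to the remainder.
  leading term x_2: no divisor's leading term divides it; move \tfrac{1}{3}x_2 to the remainder.
  leading term 1: no divisor's leading term divides it; move -\tfrac{7}{3} to the remainder.
  remainder -\tfrac{2}{3}x_1 + \tfrac{1}{3}x_2 - \tfrac{7}{3} ≠ 0; add h_3 = -\tfrac{2}{3}x_1 + \tfrac{1}{3}x_2 - \tfrac{7}{3} to the basis.

S(f_1,h_3): lcm = x_1^{2}. S = \tfrac{1}{2}x_1x_2 - \tfrac{25}{6}x_1 + \tfrac{1}{3}x_2 - \tfrac{34}{3}.
  leading term x_1x_2: subtract (-\tfrac{3}{4}x_2)·h_3 from \tfrac{1}{2}x_1x_2 - \tfrac{25}{6}x_1 + \tfrac{1}{3}x_2 - \tfrac{34}{3} → -\tfrac{25}{6}x_1 + \tfrac{1}{4}x_2^{2} - \tfrac{17}{12}x_2 - \tfrac{34}{3}
  leading term x_1: subtract (\tfrac{25}{4})·h_3 from -\tfrac{25}{6}x_1 + \tfrac{1}{4}x_2^{2} - \tfrac{17}{12}x_2 - \tfrac{34}{3} → \tfrac{1}{4}x_2^{2} - \tfrac{7}{2}x_2 + \tfrac{13}{4}
  leading term x_2^{2}: no divisor's leading term divides it; move \tfrac{1}{4}x_2^{2} to the remainder.
  leading term x_2: no divisor's leading term divides it; move -\tfrac{7}{2}x_2 to the remainder.
  leading term 1: no divisor's leading term divides it; move \tfrac{13}{4} to the remainder.
  remainder \tfrac{1}{4}x_2^{2} - \tfrac{7}{2}x_2 + \tfrac{13}{4} ≠ 0; add h_4 = \tfrac{1}{4}x_2^{2} - \tfrac{7}{2}x_2 + \tfrac{13}{4} to the basis.

The other S-polynomials (S(f_2,h_3), S(f_1,h_4), S(f_2,h_4), S(h_3,h_4)) all reduce to 0 modulo the current basis, so we have a Gröbner basis.
Inter-reduce: drop elements whose leading term is divisible by another's, tail-reduce, and make monic.
Reduced Gröbner basis: {x_1 - \tfrac{1}{2}x_2 + \tfrac{7}{2}, x_2^{2} - 14x_2 + 13}.

The lex basis is triangular: the last element involves only x_2. Solving x_2^{2} - 14x_2 + 13 = 0 gives x_2 ∈ {1, 13}; substituting each value into the earlier elements determines the remaining variables.
  x_2 = 1: the earlier basis element becomes x_1 + 3 = 0, giving x_1 = -3 — point (-3, 1).
  x_2 = 13: the earlier basis element becomes x_1 - 3 = 0, giving x_1 = 3 — point (3, 13).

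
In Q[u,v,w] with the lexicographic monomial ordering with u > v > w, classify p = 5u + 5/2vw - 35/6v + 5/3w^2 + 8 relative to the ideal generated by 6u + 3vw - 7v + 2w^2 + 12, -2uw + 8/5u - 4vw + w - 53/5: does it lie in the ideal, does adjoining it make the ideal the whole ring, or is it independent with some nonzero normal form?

First compute the reduced Gröbner basis of I by Buchberger's algorithm.
f_1 = 6u + 3vw - 7v + 2w^2 + 12, LT = u.
f_2 = -2uw + 8/5u - 4vw + w - 53/5, LT = uw.

S(f_1,f_2): lcm = uw. S = 4/5u + 1/2vw^2 - 19/6vw + 1/3w^3 + 5/2w - 53/10.
  leading term u: subtract (2/15)·f_1 from 4/5u + 1/2vw^2 - 19/6vw + 1/3w^3 + 5/2w - 53/10 → 1/2vw^2 - 107/30vw + 14/15v + 1/3w^3 - 4/15w^2 + 5/2w - 69/10
  leading term vw^2: no divisor's leading term divides it; move 1/2vw^2 to the remainder.
  leading term vw: no divisor's leading term divides it; move -107/30vw to the remainder.
  leading term v: no divisor's leading term divides it; move 14/15v to the remainder.
  leading term w^3: no divisor's leading term divides it; move 1/3w^3 to the remainder.
  leading term w^2: no divisor's leading term divides it; move -4/15w^2 to the remainder.
  leading term w: no divisor's leading term divides it; move 5/2w to the remainder.
  leading term 1: no divisor's leading term divides it; move -69/10 to the remainder.
  remainder 1/2vw^2 - 107/30vw + 14/15v + 1/3w^3 - 4/15w^2 + 5/2w - 69/10 ≠ 0; add h_3 = 1/2vw^2 - 107/30vw + 14/15v + 1/3w^3 - 4/15w^2 + 5/2w - 69/10 to the basis.

S(f_1,h_3): leading monomials are coprime, so the S-polynomial reduces to 0 (Buchberger's first criterion).
S(f_2,h_3): lcm = uvw^2. S = 19/3uvw - 28/15uv - 2/3uw^3 + 8/15uw^2 - 5uw + 69/5u + 2v^2w^2 - 1/2vw^2 + 53/10vw.
  leading term uvw: subtract (19/18vw)·f_1 from 19/3uvw - 28/15uv - 2/3uw^3 + 8/15uw^2 - 5uw + 69/5u + 2v^2w^2 - 1/2vw^2 + 53/10vw → -28/15uv - 2/3uw^3 + 8/15uw^2 - 5uw + 69/5u - 7/6v^2w^2 + 133/18v^2w - 19/9vw^3 - 1/2vw^2 - 221/30vw
  leading term uv: subtract (-14/45v)·f_1 from -28/15uv - 2/3uw^3 + 8/15uw^2 - 5uw + 69/5u - 7/6v^2w^2 + 133/18v^2w - 19/9vw^3 - 1/2vw^2 - 221/30vw → -2/3uw^3 + 8/15uw^2 - 5uw + 69/5u - 7/6v^2w^2 + 749/90v^2w - 98/45v^2 - 19/9vw^3 + 11/90vw^2 - 221/30vw + 56/15v
  leading term uw^3: subtract (-1/9w^3)·f_1 from -2/3uw^3 + 8/15uw^2 - 5uw + 69/5u - 7/6v^2w^2 + 749/90v^2w - 98/45v^2 - 19/9vw^3 + 11/90vw^2 - 221/30vw + 56/15v → 8/15uw^2 - 5uw + 69/5u - 7/6v^2w^2 + 749/90v^2w - 98/45v^2 + 1/3vw^4 - 26/9vw^3 + 11/90vw^2 - 221/30vw + 56/15v + 2/9w^5 + 4/3w^3
  leading term uw^2: subtract (4/45w^2)·f_1 from 8/15uw^2 - 5uw + 69/5u - 7/6v^2w^2 + 749/90v^2w - 98/45v^2 + 1/3vw^4 - 26/9vw^3 + 11/90vw^2 - 221/30vw + 56/15v + 2/9w^5 + 4/3w^3 → -5uw + 69/5u - 7/6v^2w^2 + 749/90v^2w - 98/45v^2 + 1/3vw^4 - 142/45vw^3 + 67/90vw^2 - 221/30vw + 56/15v + 2/9w^5 - 8/45w^4 + 4/3w^3 - 16/15w^2
  leading term uw: subtract (-5/6w)·f_1 from -5uw + 69/5u - 7/6v^2w^2 + 749/90v^2w - 98/45v^2 + 1/3vw^4 - 142/45vw^3 + 67/90vw^2 - 221/30vw + 56/15v + 2/9w^5 - 8/45w^4 + 4/3w^3 - 16/15w^2 → 69/5u - 7/6v^2w^2 + 749/90v^2w - 98/45v^2 + 1/3vw^4 - 142/45vw^3 + 146/45vw^2 - 66/5vw + 56/15v + 2/9w^5 - 8/45w^4 + 3w^3 - 16/15w^2 + 10w
  leading term u: subtract (23/10)·f_1 from 69/5u - 7/6v^2w^2 + 749/90v^2w - 98/45v^2 + 1/3vw^4 - 142/45vw^3 + 146/45vw^2 - 66/5vw + 56/15v + 2/9w^5 - 8/45w^4 + 3w^3 - 16/15w^2 + 10w → -7/6v^2w^2 + 749/90v^2w - 98/45v^2 + 1/3vw^4 - 142/45vw^3 + 146/45vw^2 - 201/10vw + 119/6v + 2/9w^5 - 8/45w^4 + 3w^3 - 17/3w^2 + 10w - 138/5
  leading term v^2w^2: subtract (-7/3v)·h_3 from -7/6v^2w^2 + 749/90v^2w - 98/45v^2 + 1/3vw^4 - 142/45vw^3 + 146/45vw^2 - 201/10vw + 119/6v + 2/9w^5 - 8/45w^4 + 3w^3 - 17/3w^2 + 10w - 138/5 → 1/3vw^4 - 107/45vw^3 + 118/45vw^2 - 214/15vw + 56/15v + 2/9w^5 - 8/45w^4 + 3w^3 - 17/3w^2 + 10w - 138/5
  leading term vw^4: subtract (2/3w^2)·h_3 from 1/3vw^4 - 107/45vw^3 + 118/45vw^2 - 214/15vw + 56/15v + 2/9w^5 - 8/45w^4 + 3w^3 - 17/3w^2 + 10w - 138/5 → 2vw^2 - 214/15vw + 56/15v + 4/3w^3 - 16/15w^2 + 10w - 138/5
  leading term vw^2: subtract (4)·h_3 from 2vw^2 - 214/15vw + 56/15v + 4/3w^3 - 16/15w^2 + 10w - 138/5 → 0
  remainder 0.

Every S-polynomial of the final basis reduces to 0, so we have a Gröbner basis.
Inter-reduce: drop elements whose leading term is divisible by another's, tail-reduce, and make monic.
Reduced Gröbner basis: {u + 1/2vw - 7/6v + 1/3w^2 + 2, vw^2 - 107/15vw + 28/15v + 2/3w^3 - 8/15w^2 + 5w - 69/5}.
Label its elements g_1 = u + 1/2vw - 7/6v + 1/3w^2 + 2, g_2 = vw^2 - 107/15vw + 28/15v + 2/3w^3 - 8/15w^2 + 5w - 69/5.

Reduce p = 5u + 5/2vw - 35/6v + 5/3w^2 + 8 modulo G:
  leading term u: subtract (5)·g_1 from 5u + 5/2vw - 35/6v + 5/3w^2 + 8 → -2
  leading term 1: no divisor's leading term divides it; move -2 to the remainder.
  normal form = -2.
The normal form is nonzero, so p ∉ I. Since p minus its normal form lies in I, I + (p) = I + (r) where r = -2; decide whether this ideal is the whole ring.
Here r = -2 is a nonzero constant, hence a unit: 1 ∈ I + (p), the Gröbner basis of I + (p) is {1}, and the enlarged system has no common solution — adjoining p is inconsistent.

Adjoining 5u + 5/2vw - 35/6v + 5/3w^2 + 8 makes the ideal the whole ring: the system is inconsistent.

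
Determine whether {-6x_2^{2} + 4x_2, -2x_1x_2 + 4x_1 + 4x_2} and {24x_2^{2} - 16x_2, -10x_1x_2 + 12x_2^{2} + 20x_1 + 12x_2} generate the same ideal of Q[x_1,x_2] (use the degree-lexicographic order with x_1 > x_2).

Yes, the ideals are equal.

Equality of ideals is decidable: compute both reduced Gröbner bases (unique for the ordering) and check whether they agree.
Buchberger on the first generating set:
f_1 = -6x_2^{2} + 4x_2, LT = x_2^{2}.
f_2 = -2x_1x_2 + 4x_1 + 4x_2, LT = x_1x_2.

S(f_1,f_2): lcm = x_1x_2^{2}. S = \tfrac{4}{3}x_1x_2 + 2x_2^{2}.
  leading term x_1x_2: subtract (-\tfrac{2}{3})·f_2 from \tfrac{4}{3}x_1x_2 + 2x_2^{2} → 2x_2^{2} + \tfrac{8}{3}x_1 + \tfrac{8}{3}x_2
  leading term x_2^{2}: subtract (-\tfrac{1}{3})·f_1 from 2x_2^{2} + \tfrac{8}{3}x_1 + \tfrac{8}{3}x_2 → \tfrac{8}{3}x_1 + 4x_2
  leading term x_1: no divisor's leading term divides it; move \tfrac{8}{3}x_1 to the remainder.
  leading term x_2: no divisor's leading term divides it; move 4x_2 to the remainder.
  remainder \tfrac{8}{3}x_1 + 4x_2 ≠ 0; add g_3 = \tfrac{8}{3}x_1 + 4x_2 to the basis.

S(f_1,g_3): leading monomials are coprime, so the S-polynomial reduces to 0 (Buchberger's first criterion).
S(f_2,g_3): lcm = x_1x_2. S = -\tfrac{3}{2}x_2^{2} - 2x_1 - 2x_2.
  leading term x_2^{2}: subtract (\tfrac{1}{4})·f_1 from -\tfrac{3}{2}x_2^{2} - 2x_1 - 2x_2 → -2x_1 - 3x_2
  leading term x_1: subtract (-\tfrac{3}{4})·g_3 from -2x_1 - 3x_2 → 0
  remainder 0.

Every S-polynomial of the final basis reduces to 0, so we have a Gröbner basis.
Inter-reduce: drop elements whose leading term is divisible by another's, tail-reduce, and make monic.
Reduced Gröbner basis: {x_2^{2} - \tfrac{2}{3}x_2, x_1 + \tfrac{3}{2}x_2}.

Buchberger on the second generating set:
h_1 = 24x_2^{2} - 16x_2, LT = x_2^{2}.
h_2 = -10x_1x_2 + 12x_2^{2} + 20x_1 + 12x_2, LT = x_1x_2.

S(h_1,h_2): lcm = x_1x_2^{2}. S = \tfrac{6}{5}x_2^{3} + \tfrac{4}{3}x_1x_2 + \tfrac{6}{5}x_2^{2}.
  leading term x_2^{3}: subtract (\tfrac{1}{20}x_2)·h_1 from \tfrac{6}{5}x_2^{3} + \tfrac{4}{3}x_1x_2 + \tfrac{6}{5}x_2^{2} → \tfrac{4}{3}x_1x_2 + 2x_2^{2}
  leading term x_1x_2: subtract (-\tfrac{2}{15})·h_2 from \tfrac{4}{3}x_1x_2 + 2x_2^{2} → \tfrac{18}{5}x_2^{2} + \tfrac{8}{3}x_1 + \tfrac{8}{5}x_2
  leading term x_2^{2}: subtract (\tfrac{3}{20})·h_1 from \tfrac{18}{5}x_2^{2} + \tfrac{8}{3}x_1 + \tfrac{8}{5}x_2 → \tfrac{8}{3}x_1 + 4x_2
  leading term x_1: no divisor's leading term divides it; move \tfrac{8}{3}x_1 to the remainder.
  leading term x_2: no divisor's leading term divides it; move 4x_2 to the remainder.
  remainder \tfrac{8}{3}x_1 + 4x_2 ≠ 0; add k_3 = \tfrac{8}{3}x_1 + 4x_2 to the basis.

S(h_1,k_3): leading monomials are coprime, so the S-polynomial reduces to 0 (Buchberger's first criterion).
S(h_2,k_3): lcm = x_1x_2. S = -\tfrac{27}{10}x_2^{2} - 2x_1 - \tfrac{6}{5}x_2.
  leading term x_2^{2}: subtract (-\tfrac{9}{80})·h_1 from -\tfrac{27}{10}x_2^{2} - 2x_1 - \tfrac{6}{5}x_2 → -2x_1 - 3x_2
  leading term x_1: subtract (-\tfrac{3}{4})·k_3 from -2x_1 - 3x_2 → 0
  remainder 0.

Every S-polynomial of the final basis reduces to 0, so we have a Gröbner basis.
Inter-reduce: drop elements whose leading term is divisible by another's, tail-reduce, and make monic.
Reduced Gröbner basis: {x_2^{2} - \tfrac{2}{3}x_2, x_1 + \tfrac{3}{2}x_2}.

Same reduced basis, so the two generating sets span the same ideal.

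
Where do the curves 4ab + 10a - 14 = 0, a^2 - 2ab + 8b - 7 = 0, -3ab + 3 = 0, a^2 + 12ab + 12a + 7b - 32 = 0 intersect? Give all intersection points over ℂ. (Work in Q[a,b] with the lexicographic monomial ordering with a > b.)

{(1, 1)}

Compute a lex Gröbner basis by Buchberger's algorithm.
f_1 = 4ab + 10a - 14, LT = ab.
f_2 = a^2 - 2ab + 8b - 7, LT = a^2.
f_3 = -3ab + 3, LT = ab.
f_4 = a^2 + 12ab + 12a + 7b - 32, LT = a^2.

S(f_1,f_2): lcm = a^2b. S = 5/2a^2 + 2ab^2 - 7/2a - 8b^2 + 7b.
  leading term a^2: subtract (5/2)·f_2 from 5/2a^2 + 2ab^2 - 7/2a - 8b^2 + 7b → 2ab^2 + 5ab - 7/2a - 8b^2 - 13b + 35/2
  leading term ab^2: subtract (1/2b)·f_1 from 2ab^2 + 5ab - 7/2a - 8b^2 - 13b + 35/2 → -7/2a - 8b^2 - 6b + 35/2
  leading term a: no divisor's leading term divides it; move -7/2a to the remainder.
  leading term b^2: no divisor's leading term divides it; move -8b^2 to the remainder.
  leading term b: no divisor's leading term divides it; move -6b to the remainder.
  leading term 1: no divisor's leading term divides it; move 35/2 to the remainder.
  remainder -7/2a - 8b^2 - 6b + 35/2 ≠ 0; add h_5 = -7/2a - 8b^2 - 6b + 35/2 to the basis.

S(f_1,f_3): lcm = ab. S = 5/2a - 5/2.
  leading term a: subtract (-5/7)·h_5 from 5/2a - 5/2 → -40/7b^2 - 30/7b + 10
  leading term b^2: no divisor's leading term divides it; move -40/7b^2 to the remainder.
  leading term b: no divisor's leading term divides it; move -30/7b to the remainder.
  leading term 1: no divisor's leading term divides it; move 10 to the remainder.
  remainder -40/7b^2 - 30/7b + 10 ≠ 0; add h_6 = -40/7b^2 - 30/7b + 10 to the basis.

S(f_1,f_4): lcm = a^2b. S = 5/2a^2 - 12ab^2 - 12ab - 7/2a - 7b^2 + 32b.
  leading term a^2: subtract (5/2)·f_2 from 5/2a^2 - 12ab^2 - 12ab - 7/2a - 7b^2 + 32b → -12ab^2 - 7ab - 7/2a - 7b^2 + 12b + 35/2
  leading term ab^2: subtract (-3b)·f_1 from -12ab^2 - 7ab - 7/2a - 7b^2 + 12b + 35/2 → 23ab - 7/2a - 7b^2 - 30b + 35/2
  leading term ab: subtract (23/4)·f_1 from 23ab - 7/2a - 7b^2 - 30b + 35/2 → -61a - 7b^2 - 30b + 98
  leading term a: subtract (122/7)·h_5 from -61a - 7b^2 - 30b + 98 → 927/7b^2 + 522/7b - 207
  leading term b^2: subtract (-927/40)·h_6 from 927/7b^2 + 522/7b - 207 → -99/4b + 99/4
  leading term b: no divisor's leading term divides it; move -99/4b to the remainder.
  leading term 1: no divisor's leading term divides it; move 99/4 to the remainder.
  remainder -99/4b + 99/4 ≠ 0; add h_7 = -99/4b + 99/4 to the basis.

The other S-polynomials (S(f_2,f_3), S(f_2,f_4), S(f_3,f_4), S(f_1,h_5), S(f_2,h_5), S(f_3,h_5), S(f_4,h_5), S(f_1,h_6), S(f_2,h_6), S(f_3,h_6), S(f_4,h_6), S(h_5,h_6), S(f_1,h_7), S(f_2,h_7), S(f_3,h_7), S(f_4,h_7), S(h_5,h_7), S(h_6,h_7)) all reduce to 0 modulo the current basis, so we have a Gröbner basis.
Inter-reduce: drop elements whose leading term is divisible by another's, tail-reduce, and make monic.
Reduced Gröbner basis: {a - 1, b - 1}.

Since the basis is lex-ordered, b - 1 is univariate in b. Its roots are {1}. Back-substituting each root into the other basis elements fixes the other coordinates.
  b = 1: the earlier basis element becomes a - 1 = 0, giving a = 1 — point (1, 1).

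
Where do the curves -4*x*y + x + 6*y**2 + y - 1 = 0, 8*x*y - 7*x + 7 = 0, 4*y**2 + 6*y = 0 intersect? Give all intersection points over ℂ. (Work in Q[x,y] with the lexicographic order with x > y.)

{(1, 0)}

Compute a lex Gröbner basis by Buchberger's algorithm.
f_1 = -4*x*y + x + 6*y**2 + y - 1, LT = x*y.
f_2 = 8*x*y - 7*x + 7, LT = x*y.
f_3 = 4*y**2 + 6*y, LT = y**2.

S(f_1,f_2): lcm = x*y. S = 5/8*x - 3/2*y**2 - 1/4*y - 5/8.
  leading term x: no divisor's leading term divides it; move 5/8*x to the remainder.
  leading term y**2: subtract (-3/8)·f_3 from -3/2*y**2 - 1/4*y - 5/8 → 2*y - 5/8
  leading term y: no divisor's leading term divides it; move 2*y to the remainder.
  leading term 1: no divisor's leading term divides it; move -5/8 to the remainder.
  remainder 5/8*x + 2*y - 5/8 ≠ 0; add h_4 = 5/8*x + 2*y - 5/8 to the basis.

S(f_1,f_3): lcm = x*y**2. S = -7/4*x*y - 3/2*y**3 - 1/4*y**2 + 1/4*y.
  leading term x*y: subtract (7/16)·f_1 from -7/4*x*y - 3/2*y**3 - 1/4*y**2 + 1/4*y → -7/16*x - 3/2*y**3 - 23/8*y**2 - 3/16*y + 7/16
  leading term x: subtract (-7/10)·h_4 from -7/16*x - 3/2*y**3 - 23/8*y**2 - 3/16*y + 7/16 → -3/2*y**3 - 23/8*y**2 + 97/80*y
  leading term y**3: subtract (-3/8*y)·f_3 from -3/2*y**3 - 23/8*y**2 + 97/80*y → -5/8*y**2 + 97/80*y
  leading term y**2: subtract (-5/32)·f_3 from -5/8*y**2 + 97/80*y → 43/20*y
  leading term y: no divisor's leading term divides it; move 43/20*y to the remainder.
  remainder 43/20*y ≠ 0; add h_5 = 43/20*y to the basis.

The other S-polynomials (S(f_2,f_3), S(f_1,h_4), S(f_2,h_4), S(f_3,h_4), S(f_1,h_5), S(f_2,h_5), S(f_3,h_5), S(h_4,h_5)) all reduce to 0 modulo the current basis, so we have a Gröbner basis.
Inter-reduce: drop elements whose leading term is divisible by another's, tail-reduce, and make monic.
Reduced Gröbner basis: {x - 1, y}.

A lex Gröbner basis eliminates variables successively. Here y depends only on y, with roots {0}; lifting each root through the earlier basis elements recovers the full solutions.
  y = 0: the earlier basis element becomes x - 1 = 0, giving x = 1 — point (1, 0).
Each listed point satisfies every original equation (direct substitution).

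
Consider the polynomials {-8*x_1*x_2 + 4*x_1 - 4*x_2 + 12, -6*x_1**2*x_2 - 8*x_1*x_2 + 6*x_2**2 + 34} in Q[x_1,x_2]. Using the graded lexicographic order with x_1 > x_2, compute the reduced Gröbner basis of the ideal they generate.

f_1 = -8*x_1*x_2 + 4*x_1 - 4*x_2 + 12, LT = x_1*x_2.
f_2 = -6*x_1**2*x_2 - 8*x_1*x_2 + 6*x_2**2 + 34, LT = x_1**2*x_2.

S(f_1,f_2): lcm = x_1**2*x_2. S = -1/2*x_1**2 - 5/6*x_1*x_2 + x_2**2 - 3/2*x_1 + 17/3.
  leading term x_1**2: no divisor's leading term divides it; move -1/2*x_1**2 to the remainder.
  leading term x_1*x_2: subtract (5/48)·f_1 from -5/6*x_1*x_2 + x_2**2 - 3/2*x_1 + 17/3 → x_2**2 - 23/12*x_1 + 5/12*x_2 + 53/12
  leading term x_2**2: no divisor's leading term divides it; move x_2**2 to the remainder.
  leading term x_1: no divisor's leading term divides it; move -23/12*x_1 to the remainder.
  leading term x_2: no divisor's leading term divides it; move 5/12*x_2 to the remainder.
  leading term 1: no divisor's leading term divides it; move 53/12 to the remainder.
  remainder -1/2*x_1**2 + x_2**2 - 23/12*x_1 + 5/12*x_2 + 53/12 ≠ 0; add g_3 = -1/2*x_1**2 + x_2**2 - 23/12*x_1 + 5/12*x_2 + 53/12 to the basis.

S(f_1,g_3): lcm = x_1**2*x_2. S = 2*x_2**3 - 1/2*x_1**2 - 10/3*x_1*x_2 + 5/6*x_2**2 - 3/2*x_1 + 53/6*x_2.
  leading term x_2**3: no divisor's leading term divides it; move 2*x_2**3 to the remainder.
  leading term x_1**2: subtract (1)·g_3 from -1/2*x_1**2 - 10/3*x_1*x_2 + 5/6*x_2**2 - 3/2*x_1 + 53/6*x_2 → -10/3*x_1*x_2 - 1/6*x_2**2 + 5/12*x_1 + 101/12*x_2 - 53/12
  leading term x_1*x_2: subtract (5/12)·f_1 from -10/3*x_1*x_2 - 1/6*x_2**2 + 5/12*x_1 + 101/12*x_2 - 53/12 → -1/6*x_2**2 - 5/4*x_1 + 121/12*x_2 - 113/12
  leading term x_2**2: no divisor's leading term divides it; move -1/6*x_2**2 to the remainder.
  leading term x_1: no divisor's leading term divides it; move -5/4*x_1 to the remainder.
  leading term x_2: no divisor's leading term divides it; move 121/12*x_2 to the remainder.
  leading term 1: no divisor's leading term divides it; move -113/12 to the remainder.
  remainder 2*x_2**3 - 1/6*x_2**2 - 5/4*x_1 + 121/12*x_2 - 113/12 ≠ 0; add g_4 = 2*x_2**3 - 1/6*x_2**2 - 5/4*x_1 + 121/12*x_2 - 113/12 to the basis.

The other S-polynomials (S(f_2,g_3), S(f_1,g_4), S(f_2,g_4), S(g_3,g_4)) all reduce to 0 modulo the current basis, so we have a Gröbner basis.
Inter-reduce: drop elements whose leading term is divisible by another's, tail-reduce, and make monic.

G = {x_2**3 - 1/12*x_2**2 - 5/8*x_1 + 121/24*x_2 - 113/24, x_1**2 - 2*x_2**2 + 23/6*x_1 - 5/6*x_2 - 53/6, x_1*x_2 - 1/2*x_1 + 1/2*x_2 - 3/2}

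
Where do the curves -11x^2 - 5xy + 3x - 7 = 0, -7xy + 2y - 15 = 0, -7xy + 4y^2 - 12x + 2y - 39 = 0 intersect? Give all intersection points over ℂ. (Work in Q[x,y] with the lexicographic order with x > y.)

Compute a lex Gröbner basis by Buchberger's algorithm.
f_1 = -11x^2 - 5xy + 3x - 7, LT = x^2.
f_2 = -7xy + 2y - 15, LT = xy.
f_3 = -7xy - 12x + 4y^2 + 2y - 39, LT = xy.

S(f_1,f_2): lcm = x^2y. S = 5/11xy^2 + 1/77xy - 15/7x + 7/11y.
  leading term xy^2: subtract (-5/77y)·f_2 from 5/11xy^2 + 1/77xy - 15/7x + 7/11y → 1/77xy - 15/7x + 10/77y^2 - 26/77y
  leading term xy: subtract (-1/539)·f_2 from 1/77xy - 15/7x + 10/77y^2 - 26/77y → -15/7x + 10/77y^2 - 180/539y - 15/539
  leading term x: no divisor's leading term divides it; move -15/7x to the remainder.
  leading term y^2: no divisor's leading term divides it; move 10/77y^2 to the remainder.
  leading term y: no divisor's leading term divides it; move -180/539y to the remainder.
  leading term 1: no divisor's leading term divides it; move -15/539 to the remainder.
  remainder -15/7x + 10/77y^2 - 180/539y - 15/539 ≠ 0; add h_4 = -15/7x + 10/77y^2 - 180/539y - 15/539 to the basis.

S(f_1,f_3): lcm = x^2y. S = -12/7x^2 + 79/77xy^2 + 1/77xy - 39/7x + 7/11y.
  leading term x^2: subtract (12/77)·f_1 from -12/7x^2 + 79/77xy^2 + 1/77xy - 39/7x + 7/11y → 79/77xy^2 + 61/77xy - 465/77x + 7/11y + 12/11
  leading term xy^2: subtract (-79/539y)·f_2 from 79/77xy^2 + 61/77xy - 465/77x + 7/11y + 12/11 → 61/77xy - 465/77x + 158/539y^2 - 842/539y + 12/11
  leading term xy: subtract (-61/539)·f_2 from 61/77xy - 465/77x + 158/539y^2 - 842/539y + 12/11 → -465/77x + 158/539y^2 - 720/539y - 327/539
  leading term x: subtract (31/11)·h_4 from -465/77x + 158/539y^2 - 720/539y - 327/539 → -432/5929y^2 - 2340/5929y - 3132/5929
  leading term y^2: no divisor's leading term divides it; move -432/5929y^2 to the remainder.
  leading term y: no divisor's leading term divides it; move -2340/5929y to the remainder.
  leading term 1: no divisor's leading term divides it; move -3132/5929 to the remainder.
  remainder -432/5929y^2 - 2340/5929y - 3132/5929 ≠ 0; add h_5 = -432/5929y^2 - 2340/5929y - 3132/5929 to the basis.

S(f_2,f_3): lcm = xy. S = -12/7x + 4/7y^2 - 24/7.
  leading term x: subtract (4/5)·h_4 from -12/7x + 4/7y^2 - 24/7 → 36/77y^2 + 144/539y - 1836/539
  leading term y^2: subtract (-77/12)·h_5 from 36/77y^2 + 144/539y - 1836/539 → -111/49y - 333/49
  leading term y: no divisor's leading term divides it; move -111/49y to the remainder.
  leading term 1: no divisor's leading term divides it; move -333/49 to the remainder.
  remainder -111/49y - 333/49 ≠ 0; add h_6 = -111/49y - 333/49 to the basis.

The other S-polynomials (S(f_1,h_4), S(f_2,h_4), S(f_3,h_4), S(f_1,h_5), S(f_2,h_5), S(f_3,h_5), S(h_4,h_5), S(f_1,h_6), S(f_2,h_6), S(f_3,h_6), S(h_4,h_6), S(h_5,h_6)) all reduce to 0 modulo the current basis, so we have a Gröbner basis.
Inter-reduce: drop elements whose leading term is divisible by another's, tail-reduce, and make monic.
Reduced Gröbner basis: {x - 1, y + 3}.

A lex Gröbner basis eliminates variables successively. Here y + 3 depends only on y, with roots {-3}; lifting each root through the earlier basis elements recovers the full solutions.
  y = -3: the earlier basis element becomes x - 1 = 0, giving x = 1 — point (1, -3).

{(1, -3)}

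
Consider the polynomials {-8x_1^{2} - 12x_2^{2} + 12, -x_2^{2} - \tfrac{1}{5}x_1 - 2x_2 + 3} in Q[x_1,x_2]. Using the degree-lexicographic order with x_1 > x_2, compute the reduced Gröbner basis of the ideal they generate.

G = {x_1^{2} - \tfrac{3}{10}x_1 - 3x_2 + 3, x_2^{2} + \tfrac{1}{5}x_1 + 2x_2 - 3}

f_1 = -8x_1^{2} - 12x_2^{2} + 12, LT = x_1^{2}.
f_2 = -x_2^{2} - \tfrac{1}{5}x_1 - 2x_2 + 3, LT = x_2^{2}.

The S-polynomials (S(f_1,f_2)) all reduce to 0 modulo the current basis, so we have a Gröbner basis.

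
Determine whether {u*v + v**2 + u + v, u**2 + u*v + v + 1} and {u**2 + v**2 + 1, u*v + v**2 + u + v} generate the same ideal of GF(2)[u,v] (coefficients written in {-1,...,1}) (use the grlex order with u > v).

Equality of ideals is decidable: compute both reduced Gröbner bases (unique for the ordering) and check whether they agree.
Buchberger on the first generating set:
f_1 = u*v + v**2 + u + v, LT = u*v.
f_2 = u**2 + u*v + v + 1, LT = u**2.

S(f_1,f_2): lcm = u**2*v. S = u**2 + u*v + v**2 + v.
  reduce S modulo (f_1, f_2):
  remainder v**2 + 1 ≠ 0; add g_3 = v**2 + 1 to the basis.

The other S-polynomials (S(f_1,g_3), S(f_2,g_3)) all reduce to 0 modulo the current basis, so we have a Gröbner basis.
Inter-reduce: drop elements whose leading term is divisible by another's, tail-reduce, and make monic.
Reduced Gröbner basis: {u**2 + u, u*v + u + v + 1, v**2 + 1}.

Buchberger on the second generating set:
h_1 = u**2 + v**2 + 1, LT = u**2.
h_2 = u*v + v**2 + u + v, LT = u*v.

S(h_1,h_2): lcm = u**2*v. S = u*v**2 + v**3 + u**2 + u*v + v.
  reduce S modulo (h_1, h_2):
  remainder v + 1 ≠ 0; add k_3 = v + 1 to the basis.

The other S-polynomials (S(h_1,k_3), S(h_2,k_3)) all reduce to 0 modulo the current basis, so we have a Gröbner basis.
Inter-reduce: drop elements whose leading term is divisible by another's, tail-reduce, and make monic.
Reduced Gröbner basis: {u**2, v + 1}.

The bases are distinct; the ideals are different.
The choice of monomial ordering does not affect the verdict — as long as both bases are computed under the same ordering, their equality decides ideal equality.

No, the ideals differ.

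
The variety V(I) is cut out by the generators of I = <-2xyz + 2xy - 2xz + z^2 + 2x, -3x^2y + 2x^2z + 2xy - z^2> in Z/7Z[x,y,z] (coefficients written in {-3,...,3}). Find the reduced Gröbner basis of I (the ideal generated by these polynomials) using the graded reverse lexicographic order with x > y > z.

f_1 = -2xyz + 2xy - 2xz + z^2 + 2x, LT = xyz.
f_2 = -3x^2y + 2x^2z + 2xy - z^2, LT = x^2y.

S(f_1,f_2): lcm = x^2yz. S = 3x^2z^2 - x^2y + x^2z + 3xyz + 3xz^2 + 2z^3 - x^2.
  reduce S modulo (f_1, f_2):
  remainder 3x^2z^2 - 2x^2z + 3xz^2 + 2z^3 - x^2 - 3xz + 3z^2 + 3x ≠ 0; add g_3 = 3x^2z^2 - 2x^2z + 3xz^2 + 2z^3 - x^2 - 3xz + 3z^2 + 3x to the basis.

S(f_1,g_3): lcm = x^2yz^2. S = 2x^2yz + x^2z^2 - xyz^2 + 3xz^3 - 3yz^3 - 2x^2y - x^2z + xyz - yz^2 - xy.
  reduce S modulo (f_1, f_2, g_3):
  remainder 3xz^3 - 3yz^3 + xz^2 - yz^2 - xy - z^2 - x ≠ 0; add g_4 = 3xz^3 - 3yz^3 + xz^2 - yz^2 - xy - z^2 - x to the basis.

S(f_1,g_4): lcm = xyz^3. S = y^2z^3 + xyz^2 - 2y^2z^2 + xz^3 + 3z^4 - 2xy^2 - xz^2 - 2yz^2 - 2xy.
  reduce S modulo (f_1, f_2, g_3, g_4):
  remainder y^2z^3 - 2y^2z^2 + yz^3 + 3z^4 - 2xy^2 + 3yz^2 - 3z^3 - 3xy + 2z^2 - x ≠ 0; add g_5 = y^2z^3 - 2y^2z^2 + yz^3 + 3z^4 - 2xy^2 + 3yz^2 - 3z^3 - 3xy + 2z^2 - x to the basis.

The other S-polynomials (S(f_2,g_3), S(f_2,g_4), S(g_3,g_4), S(f_1,g_5), S(f_2,g_5), S(g_3,g_5), S(g_4,g_5)) all reduce to 0 modulo the current basis, so we have a Gröbner basis.

G = {y^2z^3 - 2y^2z^2 + yz^3 + 3z^4 - 2xy^2 + 3yz^2 - 3z^3 - 3xy + 2z^2 - x, x^2z^2 - 3x^2z + xz^2 + 3z^3 + 2x^2 - xz + z^2 + x, xz^3 - yz^3 - 2xz^2 + 2yz^2 + 2xy + 2z^2 + 2x, x^2y - 3x^2z - 3xy - 2z^2, xyz - xy + xz + 3z^2 - x}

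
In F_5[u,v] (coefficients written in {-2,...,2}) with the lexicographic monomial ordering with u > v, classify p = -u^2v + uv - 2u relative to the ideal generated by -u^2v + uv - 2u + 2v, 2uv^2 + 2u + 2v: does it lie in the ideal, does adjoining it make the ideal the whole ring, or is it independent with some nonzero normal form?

First compute the reduced Gröbner basis of I by Buchberger's algorithm.
f_1 = -u^2v + uv - 2u + 2v, LT = u^2v.
f_2 = 2uv^2 + 2u + 2v, LT = uv^2.

S(f_1,f_2): lcm = u^2v^2. S = -u^2 - uv^2 + uv - 2v^2.
  leading term u^2: no divisor's leading term divides it; move -u^2 to the remainder.
  leading term uv^2: subtract (2)·f_2 from -uv^2 + uv - 2v^2 → uv + u - 2v^2 + v
  leading term uv: no divisor's leading term divides it; move uv to the remainder.
  leading term u: no divisor's leading term divides it; move u to the remainder.
  leading term v^2: no divisor's leading term divides it; move -2v^2 to the remainder.
  leading term v: no divisor's leading term divides it; move v to the remainder.
  remainder -u^2 + uv + u - 2v^2 + v ≠ 0; add h_3 = -u^2 + uv + u - 2v^2 + v to the basis.

S(f_1,h_3): lcm = u^2v. S = uv^2 + 2u - 2v^3 + v^2 - 2v.
  leading term uv^2: subtract (-2)·f_2 from uv^2 + 2u - 2v^3 + v^2 - 2v → u - 2v^3 + v^2 + 2v
  leading term u: no divisor's leading term divides it; move u to the remainder.
  leading term v^3: no divisor's leading term divides it; move -2v^3 to the remainder.
  leading term v^2: no divisor's leading term divides it; move v^2 to the remainder.
  leading term v: no divisor's leading term divides it; move 2v to the remainder.
  remainder u - 2v^3 + v^2 + 2v ≠ 0; add h_4 = u - 2v^3 + v^2 + 2v to the basis.

S(f_2,h_4): lcm = uv^2. S = u + 2v^5 - v^4 - 2v^3 + v.
  leading term u: subtract (1)·h_4 from u + 2v^5 - v^4 - 2v^3 + v → 2v^5 - v^4 - v^2 - v
  leading term v^5: no divisor's leading term divides it; move 2v^5 to the remainder.
  leading term v^4: no divisor's leading term divides it; move -v^4 to the remainder.
  leading term v^2: no divisor's leading term divides it; move -v^2 to the remainder.
  leading term v: no divisor's leading term divides it; move -v to the remainder.
  remainder 2v^5 - v^4 - v^2 - v ≠ 0; add h_5 = 2v^5 - v^4 - v^2 - v to the basis.

The other S-polynomials (S(f_2,h_3), S(f_1,h_4), S(h_3,h_4), S(f_1,h_5), S(f_2,h_5), S(h_3,h_5), S(h_4,h_5)) all reduce to 0 modulo the current basis, so we have a Gröbner basis.
Inter-reduce: drop elements whose leading term is divisible by another's, tail-reduce, and make monic.
Reduced Gröbner basis: {u - 2v^3 + v^2 + 2v, v^5 + 2v^4 + 2v^2 + 2v}.
Label its elements g_1 = u - 2v^3 + v^2 + 2v, g_2 = v^5 + 2v^4 + 2v^2 + 2v.

Reduce p = -u^2v + uv - 2u modulo G:
  leading term u^2v: subtract (-uv)·g_1 from -u^2v + uv - 2u → -2uv^4 + uv^3 + 2uv^2 + uv - 2u
  leading term uv^4: subtract (-2v^4)·g_1 from -2uv^4 + uv^3 + 2uv^2 + uv - 2u → uv^3 + 2uv^2 + uv - 2u + v^7 + 2v^6 - v^5
  leading term uv^3: subtract (v^3)·g_1 from uv^3 + 2uv^2 + uv - 2u + v^7 + 2v^6 - v^5 → 2uv^2 + uv - 2u + v^7 - v^6 - 2v^5 - 2v^4
  leading term uv^2: subtract (2v^2)·g_1 from 2uv^2 + uv - 2u + v^7 - v^6 - 2v^5 - 2v^4 → uv - 2u + v^7 - v^6 + 2v^5 + v^4 + v^3
  leading term uv: subtract (v)·g_1 from uv - 2u + v^7 - v^6 + 2v^5 + v^4 + v^3 → -2u + v^7 - v^6 + 2v^5 - 2v^4 - 2v^2
  leading term u: subtract (-2)·g_1 from -2u + v^7 - v^6 + 2v^5 - 2v^4 - 2v^2 → v^7 - v^6 + 2v^5 - 2v^4 + v^3 - v
  leading term v^7: subtract (v^2)·g_2 from v^7 - v^6 + 2v^5 - 2v^4 + v^3 - v → 2v^6 + 2v^5 + v^4 - v^3 - v
  leading term v^6: subtract (2v)·g_2 from 2v^6 + 2v^5 + v^4 - v^3 - v → -2v^5 + v^4 + v^2 - v
  leading term v^5: subtract (-2)·g_2 from -2v^5 + v^4 + v^2 - v → -2v
  leading term v: no divisor's leading term divides it; move -2v to the remainder.
  normal form = -2v.
The normal form is nonzero, so p ∉ I. Since p minus its normal form lies in I, I + (p) = I + (r) where r = -2v; decide whether this ideal is the whole ring.
Run Buchberger on G together with r (pairs among the g_i already reduce to 0 since G is a Gröbner basis):
g_1 = u - 2v^3 + v^2 + 2v, LT = u.
g_2 = v^5 + 2v^4 + 2v^2 + 2v, LT = v^5.
r = -2v, LT = v.

The S-polynomials (S(g_1,g_2), S(g_1,r), S(g_2,r)) all reduce to 0 modulo the current basis, so we have a Gröbner basis.
Inter-reduce: drop elements whose leading term is divisible by another's, tail-reduce, and make monic.
Reduced Gröbner basis: {u, v}.
The reduced Gröbner basis of I + (p) is {u, v} ≠ {1}, a proper ideal, so the enlarged system stays consistent: p is independent of I, with normal form -2v.

-u^2v + uv - 2u is independent of I; its normal form modulo I is -2v.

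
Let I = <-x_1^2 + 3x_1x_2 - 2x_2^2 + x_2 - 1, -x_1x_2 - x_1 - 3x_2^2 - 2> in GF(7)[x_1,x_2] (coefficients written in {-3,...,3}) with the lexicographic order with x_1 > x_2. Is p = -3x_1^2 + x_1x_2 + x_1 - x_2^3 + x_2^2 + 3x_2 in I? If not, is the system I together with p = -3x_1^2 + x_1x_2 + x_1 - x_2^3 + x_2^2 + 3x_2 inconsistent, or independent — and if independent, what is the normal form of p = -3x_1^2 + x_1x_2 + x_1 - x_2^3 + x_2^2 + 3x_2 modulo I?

First compute the reduced Gröbner basis of I by Buchberger's algorithm.
f_1 = -x_1^2 + 3x_1x_2 - 2x_2^2 + x_2 - 1, LT = x_1^2.
f_2 = -x_1x_2 - x_1 - 3x_2^2 - 2, LT = x_1x_2.

S(f_1,f_2): lcm = x_1^2x_2. S = -x_1^2 + x_1x_2^2 - 2x_1 + 2x_2^3 - x_2^2 + x_2.
  leading term x_1^2: subtract (1)·f_1 from -x_1^2 + x_1x_2^2 - 2x_1 + 2x_2^3 - x_2^2 + x_2 → x_1x_2^2 - 3x_1x_2 - 2x_1 + 2x_2^3 + x_2^2 + 1
  leading term x_1x_2^2: subtract (-x_2)·f_2 from x_1x_2^2 - 3x_1x_2 - 2x_1 + 2x_2^3 + x_2^2 + 1 → 3x_1x_2 - 2x_1 - x_2^3 + x_2^2 - 2x_2 + 1
  leading term x_1x_2: subtract (-3)·f_2 from 3x_1x_2 - 2x_1 - x_2^3 + x_2^2 - 2x_2 + 1 → 2x_1 - x_2^3 - x_2^2 - 2x_2 + 2
  leading term x_1: no divisor's leading term divides it; move 2x_1 to the remainder.
  leading term x_2^3: no divisor's leading term divides it; move -x_2^3 to the remainder.
  leading term x_2^2: no divisor's leading term divides it; move -x_2^2 to the remainder.
  leading term x_2: no divisor's leading term divides it; move -2x_2 to the remainder.
  leading term 1: no divisor's leading term divides it; move 2 to the remainder.
  remainder 2x_1 - x_2^3 - x_2^2 - 2x_2 + 2 ≠ 0; add h_3 = 2x_1 - x_2^3 - x_2^2 - 2x_2 + 2 to the basis.

S(f_1,h_3): lcm = x_1^2. S = -3x_1x_2^3 - 3x_1x_2^2 - 2x_1x_2 - x_1 + 2x_2^2 - x_2 + 1.
  leading term x_1x_2^3: subtract (3x_2^2)·f_2 from -3x_1x_2^3 - 3x_1x_2^2 - 2x_1x_2 - x_1 + 2x_2^2 - x_2 + 1 → -2x_1x_2 - x_1 + 2x_2^4 + x_2^2 - x_2 + 1
  leading term x_1x_2: subtract (2)·f_2 from -2x_1x_2 - x_1 + 2x_2^4 + x_2^2 - x_2 + 1 → x_1 + 2x_2^4 - x_2 - 2
  leading term x_1: subtract (-3)·h_3 from x_1 + 2x_2^4 - x_2 - 2 → 2x_2^4 - 3x_2^3 - 3x_2^2 - 3
  leading term x_2^4: no divisor's leading term divides it; move 2x_2^4 to the remainder.
  leading term x_2^3: no divisor's leading term divides it; move -3x_2^3 to the remainder.
  leading term x_2^2: no divisor's leading term divides it; move -3x_2^2 to the remainder.
  leading term 1: no divisor's leading term divides it; move -3 to the remainder.
  remainder 2x_2^4 - 3x_2^3 - 3x_2^2 - 3 ≠ 0; add h_4 = 2x_2^4 - 3x_2^3 - 3x_2^2 - 3 to the basis.

The other S-polynomials (S(f_2,h_3), S(f_1,h_4), S(f_2,h_4), S(h_3,h_4)) all reduce to 0 modulo the current basis, so we have a Gröbner basis.
Inter-reduce: drop elements whose leading term is divisible by another's, tail-reduce, and make monic.
Reduced Gröbner basis: {x_1 + 3x_2^3 + 3x_2^2 - x_2 + 1, x_2^4 + 2x_2^3 + 2x_2^2 + 2}.
Label its elements g_1 = x_1 + 3x_2^3 + 3x_2^2 - x_2 + 1, g_2 = x_2^4 + 2x_2^3 + 2x_2^2 + 2.

Reduce p = -3x_1^2 + x_1x_2 + x_1 - x_2^3 + x_2^2 + 3x_2 modulo G:
  leading term x_1^2: subtract (-3x_1)·g_1 from -3x_1^2 + x_1x_2 + x_1 - x_2^3 + x_2^2 + 3x_2 → 2x_1x_2^3 + 2x_1x_2^2 - 2x_1x_2 - 3x_1 - x_2^3 + x_2^2 + 3x_2
  leading term x_1x_2^3: subtract (2x_2^3)·g_1 from 2x_1x_2^3 + 2x_1x_2^2 - 2x_1x_2 - 3x_1 - x_2^3 + x_2^2 + 3x_2 → 2x_1x_2^2 - 2x_1x_2 - 3x_1 + x_2^6 + x_2^5 + 2x_2^4 - 3x_2^3 + x_2^2 + 3x_2
  leading term x_1x_2^2: subtract (2x_2^2)·g_1 from 2x_1x_2^2 - 2x_1x_2 - 3x_1 + x_2^6 + x_2^5 + 2x_2^4 - 3x_2^3 + x_2^2 + 3x_2 → -2x_1x_2 - 3x_1 + x_2^6 + 2x_2^5 + 3x_2^4 - x_2^3 - x_2^2 + 3x_2
  leading term x_1x_2: subtract (-2x_2)·g_1 from -2x_1x_2 - 3x_1 + x_2^6 + 2x_2^5 + 3x_2^4 - x_2^3 - x_2^2 + 3x_2 → -3x_1 + x_2^6 + 2x_2^5 + 2x_2^4 - 2x_2^3 - 3x_2^2 - 2x_2
  leading term x_1: subtract (-3)·g_1 from -3x_1 + x_2^6 + 2x_2^5 + 2x_2^4 - 2x_2^3 - 3x_2^2 - 2x_2 → x_2^6 + 2x_2^5 + 2x_2^4 - x_2^2 + 2x_2 + 3
  leading term x_2^6: subtract (x_2^2)·g_2 from x_2^6 + 2x_2^5 + 2x_2^4 - x_2^2 + 2x_2 + 3 → -3x_2^2 + 2x_2 + 3
  leading term x_2^2: no divisor's leading term divides it; move -3x_2^2 to the remainder.
  leading term x_2: no divisor's leading term divides it; move 2x_2 to the remainder.
  leading term 1: no divisor's leading term divides it; move 3 to the remainder.
  normal form = -3x_2^2 + 2x_2 + 3.
The normal form is nonzero, so p ∉ I. Since p minus its normal form lies in I, I + (p) = I + (r) where r = -3x_2^2 + 2x_2 + 3; decide whether this ideal is the whole ring.
Run Buchberger on G together with r (pairs among the g_i already reduce to 0 since G is a Gröbner basis):
g_1 = x_1 + 3x_2^3 + 3x_2^2 - x_2 + 1, LT = x_1.
g_2 = x_2^4 + 2x_2^3 + 2x_2^2 + 2, LT = x_2^4.
r = -3x_2^2 + 2x_2 + 3, LT = x_2^2.

S(g_2,r): lcm = x_2^4. S = -2x_2^3 + 3x_2^2 + 2.
  leading term x_2^3: subtract (3x_2)·r from -2x_2^3 + 3x_2^2 + 2 → -3x_2^2 - 2x_2 + 2
  leading term x_2^2: subtract (1)·r from -3x_2^2 - 2x_2 + 2 → 3x_2 - 1
  leading term x_2: no divisor's leading term divides it; move 3x_2 to the remainder.
  leading term 1: no divisor's leading term divides it; move -1 to the remainder.
  remainder 3x_2 - 1 ≠ 0; add m_4 = 3x_2 - 1 to the basis.

S(g_2,m_4): lcm = x_2^4. S = 2x_2^2 + 2.
  leading term x_2^2: subtract (-3)·r from 2x_2^2 + 2 → -x_2 - 3
  leading term x_2: subtract (2)·m_4 from -x_2 - 3 → -1
  leading term 1: no divisor's leading term divides it; move -1 to the remainder.
  remainder -1 ≠ 0; add m_5 = -1 to the basis.

The other S-polynomials (S(g_1,g_2), S(g_1,r), S(g_1,m_4), S(r,m_4), S(g_1,m_5), S(g_2,m_5), S(r,m_5), S(m_4,m_5)) all reduce to 0 modulo the current basis, so we have a Gröbner basis.
Inter-reduce: drop elements whose leading term is divisible by another's, tail-reduce, and make monic.
Reduced Gröbner basis: {1}.
The reduced Gröbner basis of I + (p) is {1}: the ideal is the whole ring, so the enlarged system has no common solution — adjoining p is inconsistent.

Adjoining -3x_1^2 + x_1x_2 + x_1 - x_2^3 + x_2^2 + 3x_2 makes the ideal the whole ring: the system is inconsistent.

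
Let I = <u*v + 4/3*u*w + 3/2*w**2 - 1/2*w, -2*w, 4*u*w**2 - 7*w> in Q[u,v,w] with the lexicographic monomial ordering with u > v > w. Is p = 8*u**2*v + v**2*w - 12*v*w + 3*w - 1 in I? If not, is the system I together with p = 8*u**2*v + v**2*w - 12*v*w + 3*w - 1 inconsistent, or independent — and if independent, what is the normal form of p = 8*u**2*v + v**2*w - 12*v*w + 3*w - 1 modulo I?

First compute the reduced Gröbner basis of I by Buchberger's algorithm.
f_1 = u*v + 4/3*u*w + 3/2*w**2 - 1/2*w, LT = u*v.
f_2 = -2*w, LT = w.
f_3 = 4*u*w**2 - 7*w, LT = u*w**2.

The S-polynomials (S(f_1,f_2), S(f_1,f_3), S(f_2,f_3)) all reduce to 0 modulo the current basis, so we have a Gröbner basis.
Inter-reduce: drop elements whose leading term is divisible by another's, tail-reduce, and make monic.
Reduced Gröbner basis: {u*v, w}.
Label its elements g_1 = u*v, g_2 = w.

Reduce p = 8*u**2*v + v**2*w - 12*v*w + 3*w - 1 modulo G:
  leading term u**2*v: subtract (8*u)·g_1 from 8*u**2*v + v**2*w - 12*v*w + 3*w - 1 → v**2*w - 12*v*w + 3*w - 1
  leading term v**2*w: subtract (v**2)·g_2 from v**2*w - 12*v*w + 3*w - 1 → -12*v*w + 3*w - 1
  leading term v*w: subtract (-12*v)·g_2 from -12*v*w + 3*w - 1 → 3*w - 1
  leading term w: subtract (3)·g_2 from 3*w - 1 → -1
  leading term 1: no divisor's leading term divides it; move -1 to the remainder.
  normal form = -1.
The normal form is nonzero, so p ∉ I. Since p minus its normal form lies in I, I + (p) = I + (r) where r = -1; decide whether this ideal is the whole ring.
Here r = -1 is a nonzero constant, hence a unit: 1 ∈ I + (p), the Gröbner basis of I + (p) is {1}, and the enlarged system has no common solution — adjoining p is inconsistent.

Adjoining 8*u**2*v + v**2*w - 12*v*w + 3*w - 1 makes the ideal the whole ring: the system is inconsistent.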